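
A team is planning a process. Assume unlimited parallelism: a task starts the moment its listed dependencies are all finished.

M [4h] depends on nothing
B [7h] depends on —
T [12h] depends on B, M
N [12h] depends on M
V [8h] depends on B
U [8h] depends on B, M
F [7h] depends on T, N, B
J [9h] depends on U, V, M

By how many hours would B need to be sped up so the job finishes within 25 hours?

1

Current finish: 26 hours; target: 25.
B is on every critical path, so each hour cut from B cuts the finish by one (this holds down to a finish of 23).
Need 26 − 25 = 1 hour off B → B becomes 6 hours, finish becomes 25.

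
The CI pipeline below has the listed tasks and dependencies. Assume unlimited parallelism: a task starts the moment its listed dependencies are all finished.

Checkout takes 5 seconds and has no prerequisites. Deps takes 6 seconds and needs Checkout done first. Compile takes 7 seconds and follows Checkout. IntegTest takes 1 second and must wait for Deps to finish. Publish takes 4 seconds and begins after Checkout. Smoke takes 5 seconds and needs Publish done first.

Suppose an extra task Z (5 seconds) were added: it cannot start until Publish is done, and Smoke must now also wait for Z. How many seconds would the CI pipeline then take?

Originally the CI pipeline takes 14 seconds.
With Z inserted, Smoke now waits for max(Publish, Z).
New critical path: Checkout→Publish→Z→Smoke = 5+4+5+5 = 19 ⇒ 19 seconds.

19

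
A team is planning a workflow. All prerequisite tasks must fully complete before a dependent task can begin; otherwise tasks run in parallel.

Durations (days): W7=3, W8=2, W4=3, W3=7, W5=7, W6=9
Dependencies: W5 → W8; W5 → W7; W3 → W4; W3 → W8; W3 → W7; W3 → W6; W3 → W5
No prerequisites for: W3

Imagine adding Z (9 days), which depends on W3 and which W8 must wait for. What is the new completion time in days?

Originally the project takes 17 days.
With Z inserted, W8 now waits for max(W5, W3, Z).
New critical path: W3→Z→W8 = 7+9+2 = 18 ⇒ 18 days.

18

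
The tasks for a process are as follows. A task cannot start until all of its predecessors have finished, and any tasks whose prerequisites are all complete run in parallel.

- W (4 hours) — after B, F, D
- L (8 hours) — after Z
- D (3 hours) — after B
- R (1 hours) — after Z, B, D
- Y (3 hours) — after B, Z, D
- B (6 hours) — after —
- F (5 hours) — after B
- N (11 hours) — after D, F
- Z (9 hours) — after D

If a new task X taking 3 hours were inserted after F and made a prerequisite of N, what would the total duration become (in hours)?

Originally the process takes 26 hours.
With X inserted, N now waits for max(D, F, X).
New critical path: B→D→Z→L = 6+3+9+8 = 26 ⇒ 26 hours.

26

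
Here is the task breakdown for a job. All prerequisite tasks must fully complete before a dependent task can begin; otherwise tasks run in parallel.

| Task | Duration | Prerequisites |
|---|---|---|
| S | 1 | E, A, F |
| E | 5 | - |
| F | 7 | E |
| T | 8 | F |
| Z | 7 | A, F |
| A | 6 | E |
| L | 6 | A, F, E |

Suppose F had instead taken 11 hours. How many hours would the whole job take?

24

Baseline: E→F→T = 5+7+8 = 20 → 20 hours.
Since F is critical, the +4 change carries straight to that chain (now 24 hours).
The critical path is still E→F→T; finish is now 24 hours.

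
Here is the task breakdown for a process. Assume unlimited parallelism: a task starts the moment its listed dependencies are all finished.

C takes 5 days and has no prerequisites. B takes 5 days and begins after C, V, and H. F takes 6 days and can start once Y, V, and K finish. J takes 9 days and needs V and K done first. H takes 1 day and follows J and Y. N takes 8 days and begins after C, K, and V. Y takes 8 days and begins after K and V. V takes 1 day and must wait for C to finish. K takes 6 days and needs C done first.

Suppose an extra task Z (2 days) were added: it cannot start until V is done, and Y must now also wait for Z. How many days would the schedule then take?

26

Originally the schedule takes 26 days.
With Z inserted, Y now waits for max(K, V, Z).
New critical path: C→K→J→H→B = 5+6+9+1+5 = 26 ⇒ 26 days.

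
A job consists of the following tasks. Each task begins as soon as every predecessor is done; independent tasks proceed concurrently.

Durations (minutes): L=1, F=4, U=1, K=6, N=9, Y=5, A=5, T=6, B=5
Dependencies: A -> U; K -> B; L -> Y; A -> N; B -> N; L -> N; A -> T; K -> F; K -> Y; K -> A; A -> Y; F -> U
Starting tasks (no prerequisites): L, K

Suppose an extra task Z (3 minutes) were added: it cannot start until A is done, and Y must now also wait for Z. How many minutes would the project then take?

Originally the project takes 20 minutes.
With Z inserted, Y now waits for max(K, A, L, Z).
New critical path: K→A→N = 6+5+9 = 20 ⇒ 20 minutes.

20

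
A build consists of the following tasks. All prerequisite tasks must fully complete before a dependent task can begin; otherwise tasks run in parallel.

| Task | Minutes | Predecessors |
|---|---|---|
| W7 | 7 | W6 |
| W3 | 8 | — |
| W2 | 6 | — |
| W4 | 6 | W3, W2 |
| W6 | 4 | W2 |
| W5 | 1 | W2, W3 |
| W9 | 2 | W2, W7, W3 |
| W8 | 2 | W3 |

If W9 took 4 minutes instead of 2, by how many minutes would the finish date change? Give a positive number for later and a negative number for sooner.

2

Baseline: W2→W6→W7→W9 = 6+4+7+2 = 19 → 19 minutes.
W9 lies on that path, so at 4 minutes the path becomes 21 minutes.
No other chain overtakes it, so the finish is 21 minutes.
Change in finish: 21 − 19 = +2 minutes.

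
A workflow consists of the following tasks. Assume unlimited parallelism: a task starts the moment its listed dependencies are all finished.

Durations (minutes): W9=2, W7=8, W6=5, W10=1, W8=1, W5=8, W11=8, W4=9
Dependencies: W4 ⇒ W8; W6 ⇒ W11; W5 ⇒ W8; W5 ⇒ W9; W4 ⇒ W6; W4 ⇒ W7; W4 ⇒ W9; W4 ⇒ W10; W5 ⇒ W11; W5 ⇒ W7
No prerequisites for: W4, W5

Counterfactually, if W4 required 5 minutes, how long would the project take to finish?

18

The binding path is W4→W6→W11 = 9+5+8 = 22; finish at 22 minutes.
Since W4 is critical, the -4 change carries straight to that chain (now 18 minutes).
That remains the longest chain; total 18 minutes.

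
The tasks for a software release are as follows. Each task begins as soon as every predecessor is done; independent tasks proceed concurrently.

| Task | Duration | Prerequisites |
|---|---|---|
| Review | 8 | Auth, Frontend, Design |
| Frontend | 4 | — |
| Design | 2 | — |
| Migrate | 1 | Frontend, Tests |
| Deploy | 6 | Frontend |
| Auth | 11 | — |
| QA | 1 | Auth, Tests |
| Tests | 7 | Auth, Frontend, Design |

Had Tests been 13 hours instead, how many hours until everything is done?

25

Critical path before the change: Auth→Tests→Migrate = 11+7+1 = 19 giving 19 hours.
Tests is on the critical path; changing it to 13 makes that path 25 hours.
The critical path is still Auth→Tests→Migrate; finish is now 25 hours.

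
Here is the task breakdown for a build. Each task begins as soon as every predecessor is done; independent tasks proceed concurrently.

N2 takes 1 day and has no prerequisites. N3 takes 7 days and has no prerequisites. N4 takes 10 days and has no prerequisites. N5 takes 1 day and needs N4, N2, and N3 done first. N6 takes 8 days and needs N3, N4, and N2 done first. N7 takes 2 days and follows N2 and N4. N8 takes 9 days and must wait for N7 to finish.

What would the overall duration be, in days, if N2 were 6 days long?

Baseline: N4→N7→N8 = 10+2+9 = 21 → 21 days.
N2 is off the critical path — its longest chain is 12 days, giving 9 of slack.
That remains the longest chain; total 21 days.

21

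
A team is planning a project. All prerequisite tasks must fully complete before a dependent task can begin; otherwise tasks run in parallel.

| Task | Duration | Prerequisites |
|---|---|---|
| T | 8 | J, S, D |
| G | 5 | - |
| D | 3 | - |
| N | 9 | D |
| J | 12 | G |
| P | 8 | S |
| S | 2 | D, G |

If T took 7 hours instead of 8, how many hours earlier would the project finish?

1

As given, the longest chain is G→J→T = 5+12+8 = 25, so the finish is 25 hours.
T is on the critical path; changing it to 7 makes that path 24 hours.
No other chain overtakes it, so the finish is 24 hours.
Change in finish: 24 − 25 = -1 hours.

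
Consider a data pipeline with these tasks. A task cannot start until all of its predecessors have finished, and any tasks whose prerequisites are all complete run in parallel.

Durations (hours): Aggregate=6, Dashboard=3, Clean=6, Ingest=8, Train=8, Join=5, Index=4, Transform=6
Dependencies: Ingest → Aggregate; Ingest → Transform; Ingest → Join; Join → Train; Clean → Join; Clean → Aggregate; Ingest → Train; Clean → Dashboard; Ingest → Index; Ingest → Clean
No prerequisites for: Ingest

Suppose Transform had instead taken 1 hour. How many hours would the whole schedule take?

27

The binding path is Ingest→Clean→Join→Train = 8+6+5+8 = 27; finish at 27 hours.
The longest path through Transform is only 14 hours, so Transform has float 13.
No other chain overtakes it, so the finish is 27 hours.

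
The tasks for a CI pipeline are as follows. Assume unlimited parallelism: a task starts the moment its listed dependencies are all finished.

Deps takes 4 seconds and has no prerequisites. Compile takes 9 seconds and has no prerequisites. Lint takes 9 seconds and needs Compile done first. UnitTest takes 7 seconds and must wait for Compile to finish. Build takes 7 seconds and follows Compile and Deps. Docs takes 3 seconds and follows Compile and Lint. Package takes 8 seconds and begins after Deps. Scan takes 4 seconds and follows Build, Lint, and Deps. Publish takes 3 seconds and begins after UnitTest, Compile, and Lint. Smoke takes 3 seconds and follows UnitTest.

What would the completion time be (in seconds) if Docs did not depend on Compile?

With the dependency in place, Compile→Lint→Scan = 9+9+4 = 22 sets the finish at 22 seconds.
Dropping Compile→Docs doesn't change Docs's earliest start (18); another predecessor still binds.
The longest chain is now Compile→Lint→Scan = 9+9+4 = 22, so the project takes 22 seconds.

22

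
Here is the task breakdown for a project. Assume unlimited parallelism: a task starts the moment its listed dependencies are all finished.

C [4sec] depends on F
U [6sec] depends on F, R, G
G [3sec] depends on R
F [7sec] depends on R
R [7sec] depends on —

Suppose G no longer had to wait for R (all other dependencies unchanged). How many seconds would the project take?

20

Before: longest chain R→F→U = 7+7+6 = 20, finish 20.
Without R→G, G's earliest start moves from 7 to 0.
New critical path: R→F→U = 7+7+6 = 20 ⇒ 20 seconds.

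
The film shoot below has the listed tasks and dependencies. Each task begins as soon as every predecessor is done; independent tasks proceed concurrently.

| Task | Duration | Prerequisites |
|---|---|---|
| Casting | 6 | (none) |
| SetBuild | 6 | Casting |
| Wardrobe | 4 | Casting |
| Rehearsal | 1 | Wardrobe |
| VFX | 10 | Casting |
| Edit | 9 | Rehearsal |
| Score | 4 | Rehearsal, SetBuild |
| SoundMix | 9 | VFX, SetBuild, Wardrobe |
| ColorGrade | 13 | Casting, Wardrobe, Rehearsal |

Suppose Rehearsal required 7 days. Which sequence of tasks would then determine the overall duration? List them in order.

Casting, Wardrobe, Rehearsal, ColorGrade

The binding path is Casting→VFX→SoundMix = 6+10+9 = 25; finish at 25 days.
Rehearsal is off the critical path — its longest chain is 24 days, giving 1 of slack.
The binding chain switches to Casting→Wardrobe→Rehearsal→ColorGrade = 6+4+7+13 = 30; finish 30 days.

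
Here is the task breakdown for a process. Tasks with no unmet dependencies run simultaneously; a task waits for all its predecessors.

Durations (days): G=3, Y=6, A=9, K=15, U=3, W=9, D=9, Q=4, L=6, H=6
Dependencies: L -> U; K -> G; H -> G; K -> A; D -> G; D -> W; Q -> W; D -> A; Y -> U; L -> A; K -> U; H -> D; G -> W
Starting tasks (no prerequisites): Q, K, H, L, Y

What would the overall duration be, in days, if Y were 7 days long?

The binding path is K→G→W = 15+3+9 = 27; finish at 27 days.
Y is off the critical path — its longest chain is 9 days, giving 18 of slack.
The critical path is still K→G→W; finish is now 27 days.

27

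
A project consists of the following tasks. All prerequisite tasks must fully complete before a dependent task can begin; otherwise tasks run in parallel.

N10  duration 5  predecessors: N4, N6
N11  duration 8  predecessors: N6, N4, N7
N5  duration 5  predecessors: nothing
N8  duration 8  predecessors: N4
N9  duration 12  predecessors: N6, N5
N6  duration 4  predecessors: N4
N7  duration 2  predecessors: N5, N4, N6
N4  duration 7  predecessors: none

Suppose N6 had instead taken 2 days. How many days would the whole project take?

21

The binding path is N4→N6→N9 = 7+4+12 = 23; finish at 23 days.
Since N6 is critical, the -2 change carries straight to that chain (now 21 days).
The critical path is still N4→N6→N9; finish is now 21 days.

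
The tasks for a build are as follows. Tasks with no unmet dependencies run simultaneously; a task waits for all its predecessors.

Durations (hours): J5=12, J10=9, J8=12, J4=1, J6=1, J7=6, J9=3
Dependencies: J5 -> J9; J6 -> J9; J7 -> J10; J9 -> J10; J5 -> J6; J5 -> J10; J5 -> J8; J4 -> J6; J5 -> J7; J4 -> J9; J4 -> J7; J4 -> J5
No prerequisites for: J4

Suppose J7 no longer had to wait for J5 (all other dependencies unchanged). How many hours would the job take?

26

With the dependency in place, J4→J5→J7→J10 = 1+12+6+9 = 28 sets the finish at 28 hours.
Without J5→J7, J7's earliest start moves from 13 to 1.
After: J4→J5→J6→J9→J10 = 1+12+1+3+9 = 26 → 26 hours.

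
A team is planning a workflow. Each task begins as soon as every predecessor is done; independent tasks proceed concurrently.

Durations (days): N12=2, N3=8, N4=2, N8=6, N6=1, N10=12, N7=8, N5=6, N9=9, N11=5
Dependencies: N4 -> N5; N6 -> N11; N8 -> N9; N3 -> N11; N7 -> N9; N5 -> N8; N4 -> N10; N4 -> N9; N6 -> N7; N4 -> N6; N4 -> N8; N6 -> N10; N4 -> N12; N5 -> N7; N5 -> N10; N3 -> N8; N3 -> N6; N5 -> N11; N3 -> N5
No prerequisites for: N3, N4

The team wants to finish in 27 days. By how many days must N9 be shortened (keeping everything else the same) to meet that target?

4

Current finish: 31 days; target: 27.
N9 is on every critical path, so each day cut from N9 cuts the finish by one (this holds down to a finish of 26).
Need 31 − 27 = 4 days off N9 → N9 becomes 5 days, finish becomes 27.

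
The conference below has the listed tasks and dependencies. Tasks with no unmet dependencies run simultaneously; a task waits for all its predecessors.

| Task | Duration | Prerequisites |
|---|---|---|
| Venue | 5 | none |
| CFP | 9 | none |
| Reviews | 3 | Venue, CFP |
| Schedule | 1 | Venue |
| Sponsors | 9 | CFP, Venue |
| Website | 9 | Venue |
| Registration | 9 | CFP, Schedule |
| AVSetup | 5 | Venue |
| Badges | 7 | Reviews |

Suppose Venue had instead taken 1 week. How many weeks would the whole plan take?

19

As given, the longest chain is CFP→Reviews→Badges = 9+3+7 = 19, so the finish is 19 weeks.
The longest path through Venue is only 15 weeks, so Venue has float 4.
That remains the longest chain; total 19 weeks.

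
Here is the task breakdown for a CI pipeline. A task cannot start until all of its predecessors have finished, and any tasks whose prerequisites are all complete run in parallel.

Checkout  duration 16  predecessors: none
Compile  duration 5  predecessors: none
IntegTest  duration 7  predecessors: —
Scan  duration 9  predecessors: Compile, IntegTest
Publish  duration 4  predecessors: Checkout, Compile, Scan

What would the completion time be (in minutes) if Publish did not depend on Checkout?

20

Original critical path: Checkout→Publish = 16+4 = 20 ⇒ 20 minutes.
Dropping Checkout→Publish doesn't change Publish's earliest start (16); another predecessor still binds.
New critical path: IntegTest→Scan→Publish = 7+9+4 = 20 ⇒ 20 minutes.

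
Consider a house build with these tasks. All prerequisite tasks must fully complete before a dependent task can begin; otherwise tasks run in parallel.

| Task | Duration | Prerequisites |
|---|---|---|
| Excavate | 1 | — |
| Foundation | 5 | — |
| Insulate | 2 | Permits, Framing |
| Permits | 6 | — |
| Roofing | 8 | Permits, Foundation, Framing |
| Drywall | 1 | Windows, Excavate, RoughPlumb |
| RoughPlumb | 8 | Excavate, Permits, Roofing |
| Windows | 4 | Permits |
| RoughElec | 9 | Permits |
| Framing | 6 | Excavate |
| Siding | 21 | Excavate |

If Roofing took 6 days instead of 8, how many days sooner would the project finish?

The binding path is Excavate→Framing→Roofing→RoughPlumb→Drywall = 1+6+8+8+1 = 24; finish at 24 days.
Roofing lies on that path, so at 6 days the path becomes 22 days.
No other chain overtakes it, so the finish is 22 days.
Change in finish: 22 − 24 = -2 days.

2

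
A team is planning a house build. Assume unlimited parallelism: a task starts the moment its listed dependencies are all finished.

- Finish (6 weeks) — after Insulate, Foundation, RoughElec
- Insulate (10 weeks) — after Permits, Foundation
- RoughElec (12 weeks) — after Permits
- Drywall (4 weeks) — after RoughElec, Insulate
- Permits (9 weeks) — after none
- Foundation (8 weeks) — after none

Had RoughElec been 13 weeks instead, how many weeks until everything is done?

28

As given, the longest chain is Permits→RoughElec→Finish = 9+12+6 = 27, so the finish is 27 weeks.
RoughElec is on the critical path; changing it to 13 makes that path 28 weeks.
No other chain overtakes it, so the finish is 28 weeks.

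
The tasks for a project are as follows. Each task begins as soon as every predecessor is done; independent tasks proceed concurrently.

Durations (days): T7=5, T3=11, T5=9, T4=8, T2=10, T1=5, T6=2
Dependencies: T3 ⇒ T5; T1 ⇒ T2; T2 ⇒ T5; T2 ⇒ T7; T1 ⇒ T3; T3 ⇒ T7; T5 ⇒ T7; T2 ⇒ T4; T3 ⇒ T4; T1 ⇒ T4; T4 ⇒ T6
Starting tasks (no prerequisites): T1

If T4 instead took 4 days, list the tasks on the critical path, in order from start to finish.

T1, T3, T5, T7

Critical path before the change: T1→T3→T5→T7 = 5+11+9+5 = 30 giving 30 days.
T4 has 4 days of float (longest path through it is 26).
That remains the longest chain; total 30 days.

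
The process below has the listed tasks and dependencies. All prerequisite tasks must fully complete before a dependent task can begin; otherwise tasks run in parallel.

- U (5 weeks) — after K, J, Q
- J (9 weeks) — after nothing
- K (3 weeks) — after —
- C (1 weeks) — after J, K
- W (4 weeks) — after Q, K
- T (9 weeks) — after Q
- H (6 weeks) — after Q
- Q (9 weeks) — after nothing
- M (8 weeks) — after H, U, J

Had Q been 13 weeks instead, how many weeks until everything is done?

The binding path is Q→H→M = 9+6+8 = 23; finish at 23 weeks.
Q lies on that path, so at 13 weeks the path becomes 27 weeks.
That remains the longest chain; total 27 weeks.

27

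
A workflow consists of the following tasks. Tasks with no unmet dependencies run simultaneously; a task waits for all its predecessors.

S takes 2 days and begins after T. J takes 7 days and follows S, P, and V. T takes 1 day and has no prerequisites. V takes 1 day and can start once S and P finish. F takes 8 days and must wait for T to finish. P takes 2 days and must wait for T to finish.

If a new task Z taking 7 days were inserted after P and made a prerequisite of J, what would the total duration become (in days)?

17

Originally the job takes 11 days.
With Z inserted, J now waits for max(S, P, V, Z).
New critical path: T→P→Z→J = 1+2+7+7 = 17 ⇒ 17 days.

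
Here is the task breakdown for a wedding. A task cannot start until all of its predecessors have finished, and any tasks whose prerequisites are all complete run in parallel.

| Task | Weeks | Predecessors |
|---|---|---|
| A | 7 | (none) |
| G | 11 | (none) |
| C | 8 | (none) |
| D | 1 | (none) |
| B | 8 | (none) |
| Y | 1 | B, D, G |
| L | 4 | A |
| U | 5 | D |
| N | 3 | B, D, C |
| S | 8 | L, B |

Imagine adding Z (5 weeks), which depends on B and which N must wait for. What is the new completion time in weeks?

19

Originally the project takes 19 weeks.
With Z inserted, N now waits for max(B, D, C, Z).
New critical path: A→L→S = 7+4+8 = 19 ⇒ 19 weeks.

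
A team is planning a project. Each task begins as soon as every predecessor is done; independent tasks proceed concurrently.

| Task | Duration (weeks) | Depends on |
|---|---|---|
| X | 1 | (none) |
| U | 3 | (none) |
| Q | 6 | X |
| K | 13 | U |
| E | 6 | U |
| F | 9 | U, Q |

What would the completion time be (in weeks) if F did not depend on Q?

With the dependency in place, X→Q→F = 1+6+9 = 16 sets the finish at 16 weeks.
Without Q→F, F's earliest start moves from 7 to 3.
After: U→K = 3+13 = 16 → 16 weeks.

16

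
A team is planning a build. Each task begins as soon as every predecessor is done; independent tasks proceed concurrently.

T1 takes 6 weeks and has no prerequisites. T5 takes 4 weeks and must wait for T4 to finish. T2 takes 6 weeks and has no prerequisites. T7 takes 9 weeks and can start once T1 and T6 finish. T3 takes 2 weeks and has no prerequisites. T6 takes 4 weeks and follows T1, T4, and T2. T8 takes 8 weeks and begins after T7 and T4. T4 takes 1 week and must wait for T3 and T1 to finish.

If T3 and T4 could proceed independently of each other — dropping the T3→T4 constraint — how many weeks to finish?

Before: longest chain T1→T4→T6→T7→T8 = 6+1+4+9+8 = 28, finish 28.
Dropping T3→T4 doesn't change T4's earliest start (6); another predecessor still binds.
The longest chain is now T1→T4→T6→T7→T8 = 6+1+4+9+8 = 28, so the schedule takes 28 weeks.

28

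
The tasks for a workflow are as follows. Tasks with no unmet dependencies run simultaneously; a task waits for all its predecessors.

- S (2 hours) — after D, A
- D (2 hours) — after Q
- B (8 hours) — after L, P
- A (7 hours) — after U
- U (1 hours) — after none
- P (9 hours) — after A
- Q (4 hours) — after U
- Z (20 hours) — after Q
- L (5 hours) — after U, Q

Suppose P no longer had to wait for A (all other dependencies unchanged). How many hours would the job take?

Before: longest chain U→Q→Z = 1+4+20 = 25, finish 25.
Without A→P, P's earliest start moves from 8 to 0.
New critical path: U→Q→Z = 1+4+20 = 25 ⇒ 25 hours.

25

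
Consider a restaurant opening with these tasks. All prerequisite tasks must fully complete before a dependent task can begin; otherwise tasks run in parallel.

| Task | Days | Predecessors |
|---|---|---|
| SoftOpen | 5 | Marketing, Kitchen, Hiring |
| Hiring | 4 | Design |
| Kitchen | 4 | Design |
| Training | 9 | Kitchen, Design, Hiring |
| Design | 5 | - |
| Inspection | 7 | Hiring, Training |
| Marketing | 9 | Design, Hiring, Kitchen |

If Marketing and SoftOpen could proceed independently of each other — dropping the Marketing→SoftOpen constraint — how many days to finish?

With the dependency in place, Design→Kitchen→Training→Inspection = 5+4+9+7 = 25 sets the finish at 25 days.
Without Marketing→SoftOpen, SoftOpen's earliest start moves from 18 to 9.
The longest chain is now Design→Kitchen→Training→Inspection = 5+4+9+7 = 25, so the schedule takes 25 days.

25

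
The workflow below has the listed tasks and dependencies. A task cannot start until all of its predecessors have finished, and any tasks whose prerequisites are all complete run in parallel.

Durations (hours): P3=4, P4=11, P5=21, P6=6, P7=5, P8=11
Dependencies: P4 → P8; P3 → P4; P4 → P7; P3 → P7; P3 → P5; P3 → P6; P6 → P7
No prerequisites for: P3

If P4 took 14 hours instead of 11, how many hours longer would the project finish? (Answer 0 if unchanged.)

The binding path is P3→P4→P8 = 4+11+11 = 26; finish at 26 hours.
P4 is on the critical path; changing it to 14 makes that path 29 hours.
That remains the longest chain; total 29 hours.
Change in finish: 29 − 26 = +3 hours.

3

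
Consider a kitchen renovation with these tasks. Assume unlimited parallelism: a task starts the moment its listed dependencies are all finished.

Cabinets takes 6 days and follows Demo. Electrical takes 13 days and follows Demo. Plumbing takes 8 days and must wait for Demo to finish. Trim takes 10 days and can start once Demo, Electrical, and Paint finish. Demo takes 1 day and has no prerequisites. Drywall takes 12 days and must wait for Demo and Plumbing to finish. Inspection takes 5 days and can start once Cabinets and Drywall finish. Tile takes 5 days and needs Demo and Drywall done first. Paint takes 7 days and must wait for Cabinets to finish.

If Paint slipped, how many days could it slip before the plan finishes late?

2

Demo→Plumbing→Drywall→Tile = 1+8+12+5 = 26 sets the makespan at 26 days.
Longest path through Paint: 24 days (earliest finish 14, latest finish 16).
Float = 26 − 24 = 2.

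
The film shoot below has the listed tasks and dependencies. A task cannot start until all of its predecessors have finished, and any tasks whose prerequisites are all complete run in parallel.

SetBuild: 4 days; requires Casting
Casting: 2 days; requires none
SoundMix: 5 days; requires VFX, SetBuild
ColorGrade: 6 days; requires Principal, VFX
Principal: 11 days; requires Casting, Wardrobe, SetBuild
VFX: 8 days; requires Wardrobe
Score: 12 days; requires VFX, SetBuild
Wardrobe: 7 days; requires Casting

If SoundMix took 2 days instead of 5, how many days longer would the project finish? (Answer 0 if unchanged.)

0

Baseline: Casting→Wardrobe→VFX→Score = 2+7+8+12 = 29 → 29 days.
The longest path through SoundMix is only 22 days, so SoundMix has float 7.
The critical path is still Casting→Wardrobe→VFX→Score; finish is now 29 days.
Change in finish: 29 − 29 = +0 days.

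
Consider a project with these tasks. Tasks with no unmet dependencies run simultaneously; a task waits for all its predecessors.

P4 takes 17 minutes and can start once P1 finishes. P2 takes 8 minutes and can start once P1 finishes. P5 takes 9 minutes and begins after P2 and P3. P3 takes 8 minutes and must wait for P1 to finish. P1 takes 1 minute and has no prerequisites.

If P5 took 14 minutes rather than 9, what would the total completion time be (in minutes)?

Actual critical path: P1→P2→P5 = 1+8+9 = 18 ⇒ 18 minutes.
P5 lies on that path, so at 14 minutes the path becomes 23 minutes.
The critical path is still P1→P2→P5; finish is now 23 minutes.

23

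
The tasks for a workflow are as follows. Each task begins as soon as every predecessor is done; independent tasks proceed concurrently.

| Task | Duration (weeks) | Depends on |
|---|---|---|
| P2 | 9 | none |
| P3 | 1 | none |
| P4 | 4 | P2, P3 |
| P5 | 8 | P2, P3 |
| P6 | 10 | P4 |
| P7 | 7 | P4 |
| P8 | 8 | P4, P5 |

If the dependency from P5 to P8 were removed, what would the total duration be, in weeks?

Original critical path: P2→P5→P8 = 9+8+8 = 25 ⇒ 25 weeks.
Without P5→P8, P8's earliest start moves from 17 to 13.
After: P2→P4→P6 = 9+4+10 = 23 → 23 weeks.

23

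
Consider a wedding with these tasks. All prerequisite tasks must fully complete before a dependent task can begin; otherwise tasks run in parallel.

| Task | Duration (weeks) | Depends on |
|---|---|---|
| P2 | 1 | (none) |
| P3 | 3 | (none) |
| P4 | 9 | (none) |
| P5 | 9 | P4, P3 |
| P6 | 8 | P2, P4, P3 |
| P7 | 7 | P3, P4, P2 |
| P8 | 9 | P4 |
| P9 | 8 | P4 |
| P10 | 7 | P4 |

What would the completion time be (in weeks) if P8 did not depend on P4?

With the dependency in place, P4→P5 = 9+9 = 18 sets the finish at 18 weeks.
Without P4→P8, P8's earliest start moves from 9 to 0.
New critical path: P4→P5 = 9+9 = 18 ⇒ 18 weeks.

18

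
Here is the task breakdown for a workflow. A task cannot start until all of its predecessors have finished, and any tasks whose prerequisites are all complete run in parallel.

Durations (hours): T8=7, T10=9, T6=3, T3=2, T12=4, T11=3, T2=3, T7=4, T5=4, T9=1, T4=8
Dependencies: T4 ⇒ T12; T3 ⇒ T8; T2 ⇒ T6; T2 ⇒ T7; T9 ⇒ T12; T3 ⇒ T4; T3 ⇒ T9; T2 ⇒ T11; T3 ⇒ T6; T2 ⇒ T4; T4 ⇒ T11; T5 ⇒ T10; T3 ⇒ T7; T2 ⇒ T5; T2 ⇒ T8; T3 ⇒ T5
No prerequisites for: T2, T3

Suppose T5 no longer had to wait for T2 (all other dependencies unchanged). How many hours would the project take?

15

Before: longest chain T2→T5→T10 = 3+4+9 = 16, finish 16.
Without T2→T5, T5's earliest start moves from 3 to 2.
The longest chain is now T2→T4→T12 = 3+8+4 = 15, so the project takes 15 hours.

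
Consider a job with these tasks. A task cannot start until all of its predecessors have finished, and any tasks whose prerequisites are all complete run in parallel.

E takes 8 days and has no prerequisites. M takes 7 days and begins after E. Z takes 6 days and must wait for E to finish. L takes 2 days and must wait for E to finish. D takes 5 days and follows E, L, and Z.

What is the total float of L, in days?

4

E→Z→D = 8+6+5 = 19 sets the makespan at 19 days.
The longest chain containing L totals 15 days.
So L can slip 14 − 10 = 4 days.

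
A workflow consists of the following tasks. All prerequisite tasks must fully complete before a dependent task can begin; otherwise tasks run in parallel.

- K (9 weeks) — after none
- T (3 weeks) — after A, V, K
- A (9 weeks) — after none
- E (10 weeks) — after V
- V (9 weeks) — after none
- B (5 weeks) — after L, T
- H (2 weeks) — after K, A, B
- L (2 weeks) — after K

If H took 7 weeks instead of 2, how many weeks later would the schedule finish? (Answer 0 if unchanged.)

As given, the longest chain is K→T→B→H = 9+3+5+2 = 19, so the finish is 19 weeks.
H lies on that path, so at 7 weeks the path becomes 24 weeks.
No other chain overtakes it, so the finish is 24 weeks.
Change in finish: 24 − 19 = +5 weeks.

5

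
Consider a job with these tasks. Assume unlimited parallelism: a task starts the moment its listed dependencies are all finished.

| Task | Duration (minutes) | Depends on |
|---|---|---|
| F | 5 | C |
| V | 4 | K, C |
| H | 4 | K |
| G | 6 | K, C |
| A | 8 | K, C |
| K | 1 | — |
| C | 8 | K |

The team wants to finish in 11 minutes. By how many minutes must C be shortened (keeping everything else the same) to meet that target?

6

Current finish: 17 minutes; target: 11.
C is on every critical path, so each minute cut from C cuts the finish by one (this holds down to a finish of 10).
Need 17 − 11 = 6 minutes off C → C becomes 2 minutes, finish becomes 11.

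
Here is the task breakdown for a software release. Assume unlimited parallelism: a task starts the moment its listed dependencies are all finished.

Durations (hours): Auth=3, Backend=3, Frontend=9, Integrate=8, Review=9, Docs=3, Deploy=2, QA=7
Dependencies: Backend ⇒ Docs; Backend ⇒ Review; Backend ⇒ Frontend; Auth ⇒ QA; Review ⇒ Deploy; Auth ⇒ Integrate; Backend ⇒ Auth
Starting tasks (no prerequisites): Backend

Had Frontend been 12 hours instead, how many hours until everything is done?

15

Critical path before the change: Backend→Auth→Integrate = 3+3+8 = 14 giving 14 hours.
Frontend has 2 hours of float (longest path through it is 12).
New critical path: Backend→Frontend = 3+12 = 15 ⇒ 15 hours.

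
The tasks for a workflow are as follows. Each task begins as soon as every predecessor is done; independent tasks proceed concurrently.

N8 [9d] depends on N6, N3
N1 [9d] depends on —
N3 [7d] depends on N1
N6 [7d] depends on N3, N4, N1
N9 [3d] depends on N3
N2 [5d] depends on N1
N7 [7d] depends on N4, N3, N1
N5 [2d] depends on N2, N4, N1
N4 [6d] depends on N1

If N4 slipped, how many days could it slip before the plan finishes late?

1

Critical path: N1→N3→N6→N8 = 9+7+7+9 = 32, so the finish is 32 days.
N4 finishes as early as 15 and must finish by 16.
Slack of N4 = 10 − 9 = 1 day.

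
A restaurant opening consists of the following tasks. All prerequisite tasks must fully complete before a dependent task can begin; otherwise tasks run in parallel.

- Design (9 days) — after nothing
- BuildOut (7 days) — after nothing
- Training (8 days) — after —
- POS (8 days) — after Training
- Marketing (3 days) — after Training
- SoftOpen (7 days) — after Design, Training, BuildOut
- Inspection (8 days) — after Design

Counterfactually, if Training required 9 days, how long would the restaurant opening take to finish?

Critical path before the change: Design→Inspection = 9+8 = 17 giving 17 days.
The longest path through Training is only 16 days, so Training has float 1.
The critical path is still Design→Inspection; finish is now 17 days.

17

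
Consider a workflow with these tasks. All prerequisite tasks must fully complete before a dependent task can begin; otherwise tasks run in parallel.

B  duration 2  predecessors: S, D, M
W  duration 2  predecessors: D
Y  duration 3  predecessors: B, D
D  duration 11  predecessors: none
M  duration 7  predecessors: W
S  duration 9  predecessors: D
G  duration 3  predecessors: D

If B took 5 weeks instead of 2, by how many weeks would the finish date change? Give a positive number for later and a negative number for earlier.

Critical path before the change: D→S→B→Y = 11+9+2+3 = 25 giving 25 weeks.
Since B is critical, the +3 change carries straight to that chain (now 28 weeks).
That remains the longest chain; total 28 weeks.
Change in finish: 28 − 25 = +3 weeks.

3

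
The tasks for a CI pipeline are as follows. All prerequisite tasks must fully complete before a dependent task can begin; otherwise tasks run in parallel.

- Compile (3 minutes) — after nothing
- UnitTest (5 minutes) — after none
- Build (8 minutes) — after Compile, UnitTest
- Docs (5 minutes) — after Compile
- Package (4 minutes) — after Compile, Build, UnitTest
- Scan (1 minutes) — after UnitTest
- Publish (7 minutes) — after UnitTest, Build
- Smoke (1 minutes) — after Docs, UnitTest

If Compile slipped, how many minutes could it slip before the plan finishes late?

2

Critical path: UnitTest→Build→Publish = 5+8+7 = 20, so the finish is 20 minutes.
The longest chain containing Compile totals 18 minutes.
Float = 20 − 18 = 2.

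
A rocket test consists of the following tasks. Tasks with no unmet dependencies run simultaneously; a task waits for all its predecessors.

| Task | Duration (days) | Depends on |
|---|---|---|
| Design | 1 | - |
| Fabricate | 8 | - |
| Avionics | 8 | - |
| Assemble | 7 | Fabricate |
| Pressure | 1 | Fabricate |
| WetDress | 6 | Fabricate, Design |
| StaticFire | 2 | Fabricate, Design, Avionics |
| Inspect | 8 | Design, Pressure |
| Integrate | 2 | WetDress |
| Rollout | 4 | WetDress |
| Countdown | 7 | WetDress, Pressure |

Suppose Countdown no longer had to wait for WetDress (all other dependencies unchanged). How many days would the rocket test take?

18

With the dependency in place, Fabricate→WetDress→Countdown = 8+6+7 = 21 sets the finish at 21 days.
Without WetDress→Countdown, Countdown's earliest start moves from 14 to 9.
The longest chain is now Fabricate→WetDress→Rollout = 8+6+4 = 18, so the rocket test takes 18 days.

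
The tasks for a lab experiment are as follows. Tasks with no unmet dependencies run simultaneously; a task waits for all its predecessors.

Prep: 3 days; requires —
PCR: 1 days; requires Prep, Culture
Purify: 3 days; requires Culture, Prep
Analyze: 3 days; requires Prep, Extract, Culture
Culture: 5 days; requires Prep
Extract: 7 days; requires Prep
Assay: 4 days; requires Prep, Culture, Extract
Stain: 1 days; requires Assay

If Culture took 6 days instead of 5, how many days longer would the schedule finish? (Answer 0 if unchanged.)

0

As given, the longest chain is Prep→Extract→Assay→Stain = 3+7+4+1 = 15, so the finish is 15 days.
Culture is off the critical path — its longest chain is 13 days, giving 2 of slack.
The critical path is still Prep→Extract→Assay→Stain; finish is now 15 days.
Change in finish: 15 − 15 = +0 days.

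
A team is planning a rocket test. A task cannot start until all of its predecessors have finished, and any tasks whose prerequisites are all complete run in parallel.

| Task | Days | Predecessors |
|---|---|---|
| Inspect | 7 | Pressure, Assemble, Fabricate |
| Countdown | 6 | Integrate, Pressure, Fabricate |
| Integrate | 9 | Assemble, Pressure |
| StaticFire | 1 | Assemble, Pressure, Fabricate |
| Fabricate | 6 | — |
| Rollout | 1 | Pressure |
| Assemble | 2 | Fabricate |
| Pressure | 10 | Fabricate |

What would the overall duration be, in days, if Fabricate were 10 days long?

35

Baseline: Fabricate→Pressure→Integrate→Countdown = 6+10+9+6 = 31 → 31 days.
Fabricate is on the critical path; changing it to 10 makes that path 35 days.
No other chain overtakes it, so the finish is 35 days.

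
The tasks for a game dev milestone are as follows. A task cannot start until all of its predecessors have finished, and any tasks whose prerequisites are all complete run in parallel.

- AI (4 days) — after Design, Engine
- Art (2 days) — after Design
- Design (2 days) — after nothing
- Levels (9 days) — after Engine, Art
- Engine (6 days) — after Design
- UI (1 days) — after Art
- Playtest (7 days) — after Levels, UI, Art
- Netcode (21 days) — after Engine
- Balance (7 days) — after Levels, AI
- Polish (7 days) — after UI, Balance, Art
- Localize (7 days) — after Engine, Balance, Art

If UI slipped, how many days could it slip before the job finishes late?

19

Design→Engine→Levels→Balance→Polish = 2+6+9+7+7 = 31 sets the makespan at 31 days.
UI finishes as early as 5 and must finish by 24.
So UI can slip 24 − 5 = 19 days.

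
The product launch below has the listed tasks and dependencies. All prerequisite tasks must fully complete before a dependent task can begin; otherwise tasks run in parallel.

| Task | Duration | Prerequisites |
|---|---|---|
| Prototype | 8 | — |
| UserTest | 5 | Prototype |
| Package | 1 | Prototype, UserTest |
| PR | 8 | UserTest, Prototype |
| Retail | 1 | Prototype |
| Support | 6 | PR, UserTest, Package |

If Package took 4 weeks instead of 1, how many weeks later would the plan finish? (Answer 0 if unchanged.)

Critical path before the change: Prototype→UserTest→PR→Support = 8+5+8+6 = 27 giving 27 weeks.
Package is off the critical path — its longest chain is 20 weeks, giving 7 of slack.
That remains the longest chain; total 27 weeks.
Change in finish: 27 − 27 = +0 weeks.

0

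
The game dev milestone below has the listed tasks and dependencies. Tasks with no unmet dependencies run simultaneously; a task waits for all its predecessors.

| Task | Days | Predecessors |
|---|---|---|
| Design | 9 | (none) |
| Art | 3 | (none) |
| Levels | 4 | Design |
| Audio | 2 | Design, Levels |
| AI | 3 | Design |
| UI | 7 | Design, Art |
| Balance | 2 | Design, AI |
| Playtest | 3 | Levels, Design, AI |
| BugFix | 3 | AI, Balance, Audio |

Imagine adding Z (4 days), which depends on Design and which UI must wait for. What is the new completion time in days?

20

Originally the project takes 18 days.
With Z inserted, UI now waits for max(Design, Art, Z).
New critical path: Design→Z→UI = 9+4+7 = 20 ⇒ 20 days.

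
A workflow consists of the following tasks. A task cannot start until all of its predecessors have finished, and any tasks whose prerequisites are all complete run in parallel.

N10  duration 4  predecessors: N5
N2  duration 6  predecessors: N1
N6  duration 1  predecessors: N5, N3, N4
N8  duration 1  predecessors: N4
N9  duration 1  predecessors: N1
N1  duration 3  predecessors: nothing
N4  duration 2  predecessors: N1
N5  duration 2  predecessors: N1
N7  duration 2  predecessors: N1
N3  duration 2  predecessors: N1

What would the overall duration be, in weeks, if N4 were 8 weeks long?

12

Baseline: N1→N2 = 3+6 = 9 → 9 weeks.
The longest path through N4 is only 6 weeks, so N4 has float 3.
New critical path: N1→N4→N6 = 3+8+1 = 12 ⇒ 12 weeks.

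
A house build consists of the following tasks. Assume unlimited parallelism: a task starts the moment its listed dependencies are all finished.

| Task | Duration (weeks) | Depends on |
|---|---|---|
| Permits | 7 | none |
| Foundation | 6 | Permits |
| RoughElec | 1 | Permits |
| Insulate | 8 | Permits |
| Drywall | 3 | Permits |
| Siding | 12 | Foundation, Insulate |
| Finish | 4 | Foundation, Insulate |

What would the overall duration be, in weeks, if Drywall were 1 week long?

The binding path is Permits→Insulate→Siding = 7+8+12 = 27; finish at 27 weeks.
The longest path through Drywall is only 10 weeks, so Drywall has float 17.
The critical path is still Permits→Insulate→Siding; finish is now 27 weeks.

27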